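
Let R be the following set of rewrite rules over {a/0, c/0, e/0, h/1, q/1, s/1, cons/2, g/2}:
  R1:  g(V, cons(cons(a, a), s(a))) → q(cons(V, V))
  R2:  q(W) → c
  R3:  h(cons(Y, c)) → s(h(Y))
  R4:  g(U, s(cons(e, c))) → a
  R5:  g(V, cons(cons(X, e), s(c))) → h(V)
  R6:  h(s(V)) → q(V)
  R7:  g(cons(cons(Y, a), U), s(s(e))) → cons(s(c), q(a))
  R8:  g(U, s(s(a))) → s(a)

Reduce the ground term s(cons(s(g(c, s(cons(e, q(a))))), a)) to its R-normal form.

1. s(cons(s(g(c, s(cons(e, q(a))))), a))  →  s(cons(s(g(c, s(cons(e, c)))), a))   [R2 at 1.1.1.2.1.2]
2. s(cons(s(g(c, s(cons(e, c)))), a))  →  s(cons(s(a), a))   [R4 at 1.1.1]

s(cons(s(a), a))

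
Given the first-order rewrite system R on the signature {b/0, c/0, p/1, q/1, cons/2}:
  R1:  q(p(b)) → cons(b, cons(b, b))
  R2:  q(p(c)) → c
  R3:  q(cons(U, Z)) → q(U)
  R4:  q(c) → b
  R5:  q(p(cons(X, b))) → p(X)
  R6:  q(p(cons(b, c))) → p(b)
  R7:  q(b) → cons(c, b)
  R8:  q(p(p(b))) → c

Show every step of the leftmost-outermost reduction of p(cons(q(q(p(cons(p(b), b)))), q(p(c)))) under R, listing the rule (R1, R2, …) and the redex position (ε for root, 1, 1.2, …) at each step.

1. p(cons(q(q(p(cons(p(b), b)))), q(p(c))))  →  p(cons(q(p(p(b))), q(p(c))))   [R5 at 1.1.1]
2. p(cons(q(p(p(b))), q(p(c))))  →  p(cons(c, q(p(c))))   [R8 at 1.1]
3. p(cons(c, q(p(c))))  →  p(cons(c, c))   [R2 at 1.2]

p(cons(c, c))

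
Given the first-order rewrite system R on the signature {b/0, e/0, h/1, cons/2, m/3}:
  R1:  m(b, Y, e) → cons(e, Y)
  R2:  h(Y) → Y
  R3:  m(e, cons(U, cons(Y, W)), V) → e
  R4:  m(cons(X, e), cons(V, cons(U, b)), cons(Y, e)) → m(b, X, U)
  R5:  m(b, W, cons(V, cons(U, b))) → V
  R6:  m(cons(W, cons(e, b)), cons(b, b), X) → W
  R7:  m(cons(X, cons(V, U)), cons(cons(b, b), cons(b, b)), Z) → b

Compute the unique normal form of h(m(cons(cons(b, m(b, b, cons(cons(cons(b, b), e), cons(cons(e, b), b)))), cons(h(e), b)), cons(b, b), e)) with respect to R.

cons(b, cons(cons(b, b), e))

1. h(m(cons(cons(b, m(b, b, cons(cons(cons(b, b), e), cons(cons(e, b), b)))), cons(h(e), b)), cons(b, b), e))  →  m(cons(cons(b, m(b, b, cons(cons(cons(b, b), e), cons(cons(e, b), b)))), cons(h(e), b)), cons(b, b), e)   [R2 at ε]
2. m(cons(cons(b, m(b, b, cons(cons(cons(b, b), e), cons(cons(e, b), b)))), cons(h(e), b)), cons(b, b), e)  →  m(cons(cons(b, cons(cons(b, b), e)), cons(h(e), b)), cons(b, b), e)   [R5 at 1.1.2]
3. m(cons(cons(b, cons(cons(b, b), e)), cons(h(e), b)), cons(b, b), e)  →  m(cons(cons(b, cons(cons(b, b), e)), cons(e, b)), cons(b, b), e)   [R2 at 1.2.1]
4. m(cons(cons(b, cons(cons(b, b), e)), cons(e, b)), cons(b, b), e)  →  cons(b, cons(cons(b, b), e))   [R6 at ε]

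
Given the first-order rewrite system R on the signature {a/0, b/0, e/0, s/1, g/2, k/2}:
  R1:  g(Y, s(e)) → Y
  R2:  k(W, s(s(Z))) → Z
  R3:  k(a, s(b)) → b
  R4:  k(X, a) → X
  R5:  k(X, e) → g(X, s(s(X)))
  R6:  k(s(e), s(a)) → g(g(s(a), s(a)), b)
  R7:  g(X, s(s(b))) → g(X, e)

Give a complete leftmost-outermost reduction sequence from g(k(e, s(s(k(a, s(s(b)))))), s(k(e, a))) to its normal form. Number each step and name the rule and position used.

b

1. g(k(e, s(s(k(a, s(s(b)))))), s(k(e, a)))  →  g(k(a, s(s(b))), s(k(e, a)))   [R2 at 1]
2. g(k(a, s(s(b))), s(k(e, a)))  →  g(b, s(k(e, a)))   [R2 at 1]
3. g(b, s(k(e, a)))  →  g(b, s(e))   [R4 at 2.1]
4. g(b, s(e))  →  b   [R1 at ε]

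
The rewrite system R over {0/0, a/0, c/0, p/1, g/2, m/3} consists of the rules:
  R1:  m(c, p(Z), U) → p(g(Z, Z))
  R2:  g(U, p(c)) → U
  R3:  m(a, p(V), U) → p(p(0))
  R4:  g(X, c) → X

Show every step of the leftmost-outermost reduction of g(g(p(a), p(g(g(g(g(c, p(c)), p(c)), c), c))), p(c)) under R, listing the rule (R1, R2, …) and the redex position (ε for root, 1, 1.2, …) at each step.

p(a)

1. g(g(p(a), p(g(g(g(g(c, p(c)), p(c)), c), c))), p(c))  →  g(p(a), p(g(g(g(g(c, p(c)), p(c)), c), c)))   [R2 at ε]
2. g(p(a), p(g(g(g(g(c, p(c)), p(c)), c), c)))  →  g(p(a), p(g(g(g(c, p(c)), p(c)), c)))   [R4 at 2.1]
3. g(p(a), p(g(g(g(c, p(c)), p(c)), c)))  →  g(p(a), p(g(g(c, p(c)), p(c))))   [R4 at 2.1]
4. g(p(a), p(g(g(c, p(c)), p(c))))  →  g(p(a), p(g(c, p(c))))   [R2 at 2.1]
5. g(p(a), p(g(c, p(c))))  →  g(p(a), p(c))   [R2 at 2.1]
6. g(p(a), p(c))  →  p(a)   [R2 at ε]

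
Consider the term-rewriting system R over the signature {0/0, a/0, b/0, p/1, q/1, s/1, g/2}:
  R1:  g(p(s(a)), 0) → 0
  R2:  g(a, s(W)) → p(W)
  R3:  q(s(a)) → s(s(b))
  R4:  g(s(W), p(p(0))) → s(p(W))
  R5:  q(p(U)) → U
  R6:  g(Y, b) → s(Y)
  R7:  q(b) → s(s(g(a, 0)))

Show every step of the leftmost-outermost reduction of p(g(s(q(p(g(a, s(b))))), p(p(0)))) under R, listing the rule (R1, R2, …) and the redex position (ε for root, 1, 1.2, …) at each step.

p(s(p(p(b))))

1. p(g(s(q(p(g(a, s(b))))), p(p(0))))  →  p(s(p(q(p(g(a, s(b)))))))   [R4 at 1]
2. p(s(p(q(p(g(a, s(b)))))))  →  p(s(p(g(a, s(b)))))   [R5 at 1.1.1]
3. p(s(p(g(a, s(b)))))  →  p(s(p(p(b))))   [R2 at 1.1.1]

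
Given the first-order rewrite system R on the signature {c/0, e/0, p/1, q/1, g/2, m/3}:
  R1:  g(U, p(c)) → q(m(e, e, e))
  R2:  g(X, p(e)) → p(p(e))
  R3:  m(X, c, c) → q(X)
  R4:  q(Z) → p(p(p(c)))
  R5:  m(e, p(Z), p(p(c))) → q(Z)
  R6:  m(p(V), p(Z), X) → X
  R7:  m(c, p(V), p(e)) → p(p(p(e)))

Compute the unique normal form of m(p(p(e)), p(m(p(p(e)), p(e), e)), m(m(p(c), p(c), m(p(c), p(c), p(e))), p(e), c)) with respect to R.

1. m(p(p(e)), p(m(p(p(e)), p(e), e)), m(m(p(c), p(c), m(p(c), p(c), p(e))), p(e), c))  →  m(m(p(c), p(c), m(p(c), p(c), p(e))), p(e), c)   [R6 at ε]
2. m(m(p(c), p(c), m(p(c), p(c), p(e))), p(e), c)  →  m(m(p(c), p(c), p(e)), p(e), c)   [R6 at 1]
3. m(m(p(c), p(c), p(e)), p(e), c)  →  m(p(e), p(e), c)   [R6 at 1]
4. m(p(e), p(e), c)  →  c   [R6 at ε]

c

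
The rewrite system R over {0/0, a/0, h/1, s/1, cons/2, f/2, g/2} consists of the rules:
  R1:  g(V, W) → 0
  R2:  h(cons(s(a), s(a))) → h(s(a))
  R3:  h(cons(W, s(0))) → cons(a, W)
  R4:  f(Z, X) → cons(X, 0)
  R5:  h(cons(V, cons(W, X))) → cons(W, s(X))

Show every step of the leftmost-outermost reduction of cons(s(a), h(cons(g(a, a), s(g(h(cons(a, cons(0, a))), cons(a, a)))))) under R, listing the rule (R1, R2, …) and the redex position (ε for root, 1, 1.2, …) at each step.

cons(s(a), cons(a, 0))

1. cons(s(a), h(cons(g(a, a), s(g(h(cons(a, cons(0, a))), cons(a, a))))))  →  cons(s(a), h(cons(0, s(g(h(cons(a, cons(0, a))), cons(a, a))))))   [R1 at 2.1.1]
2. cons(s(a), h(cons(0, s(g(h(cons(a, cons(0, a))), cons(a, a))))))  →  cons(s(a), h(cons(0, s(0))))   [R1 at 2.1.2.1]
3. cons(s(a), h(cons(0, s(0))))  →  cons(s(a), cons(a, 0))   [R3 at 2]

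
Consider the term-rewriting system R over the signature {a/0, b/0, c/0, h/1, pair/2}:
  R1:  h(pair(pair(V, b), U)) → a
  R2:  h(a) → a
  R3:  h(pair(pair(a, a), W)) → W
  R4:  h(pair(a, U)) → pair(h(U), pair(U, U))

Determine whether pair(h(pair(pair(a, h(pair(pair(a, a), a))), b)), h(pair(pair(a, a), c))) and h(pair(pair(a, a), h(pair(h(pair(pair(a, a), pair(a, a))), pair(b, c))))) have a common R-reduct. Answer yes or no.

yes — NF(t₁) = pair(b, c), NF(t₂) = pair(b, c)

Reduce t₁ = pair(h(pair(pair(a, h(pair(pair(a, a), a))), b)), h(pair(pair(a, a), c))):
1. pair(h(pair(pair(a, h(pair(pair(a, a), a))), b)), h(pair(pair(a, a), c)))  →  pair(h(pair(pair(a, a), b)), h(pair(pair(a, a), c)))   [R3 at 1.1.1.2]
2. pair(h(pair(pair(a, a), b)), h(pair(pair(a, a), c)))  →  pair(b, h(pair(pair(a, a), c)))   [R3 at 1]
3. pair(b, h(pair(pair(a, a), c)))  →  pair(b, c)   [R3 at 2]

Reduce t₂ = h(pair(pair(a, a), h(pair(h(pair(pair(a, a), pair(a, a))), pair(b, c))))):
1. h(pair(pair(a, a), h(pair(h(pair(pair(a, a), pair(a, a))), pair(b, c)))))  →  h(pair(h(pair(pair(a, a), pair(a, a))), pair(b, c)))   [R3 at ε]
2. h(pair(h(pair(pair(a, a), pair(a, a))), pair(b, c)))  →  h(pair(pair(a, a), pair(b, c)))   [R3 at 1.1]
3. h(pair(pair(a, a), pair(b, c)))  →  pair(b, c)   [R3 at ε]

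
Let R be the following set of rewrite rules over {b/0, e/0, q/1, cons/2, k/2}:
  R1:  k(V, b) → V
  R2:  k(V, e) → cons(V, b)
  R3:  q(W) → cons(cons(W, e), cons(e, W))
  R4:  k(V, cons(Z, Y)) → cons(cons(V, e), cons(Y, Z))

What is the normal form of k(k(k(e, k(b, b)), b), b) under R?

1. k(k(k(e, k(b, b)), b), b)  →  k(k(e, k(b, b)), b)   [R1 at ε]
2. k(k(e, k(b, b)), b)  →  k(e, k(b, b))   [R1 at ε]
3. k(e, k(b, b))  →  k(e, b)   [R1 at 2]
4. k(e, b)  →  e   [R1 at ε]

e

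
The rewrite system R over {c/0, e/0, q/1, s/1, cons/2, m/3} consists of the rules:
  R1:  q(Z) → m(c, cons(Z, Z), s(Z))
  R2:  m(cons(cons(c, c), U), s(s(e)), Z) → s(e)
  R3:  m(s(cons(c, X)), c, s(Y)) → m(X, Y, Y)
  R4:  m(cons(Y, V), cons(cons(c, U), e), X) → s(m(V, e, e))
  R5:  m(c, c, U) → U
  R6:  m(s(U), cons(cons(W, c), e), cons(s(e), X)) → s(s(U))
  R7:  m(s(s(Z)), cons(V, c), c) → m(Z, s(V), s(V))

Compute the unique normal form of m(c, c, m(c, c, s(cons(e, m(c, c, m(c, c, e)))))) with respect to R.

s(cons(e, e))

1. m(c, c, m(c, c, s(cons(e, m(c, c, m(c, c, e))))))  →  m(c, c, s(cons(e, m(c, c, m(c, c, e)))))   [R5 at ε]
2. m(c, c, s(cons(e, m(c, c, m(c, c, e)))))  →  s(cons(e, m(c, c, m(c, c, e))))   [R5 at ε]
3. s(cons(e, m(c, c, m(c, c, e))))  →  s(cons(e, m(c, c, e)))   [R5 at 1.2]
4. s(cons(e, m(c, c, e)))  →  s(cons(e, e))   [R5 at 1.2]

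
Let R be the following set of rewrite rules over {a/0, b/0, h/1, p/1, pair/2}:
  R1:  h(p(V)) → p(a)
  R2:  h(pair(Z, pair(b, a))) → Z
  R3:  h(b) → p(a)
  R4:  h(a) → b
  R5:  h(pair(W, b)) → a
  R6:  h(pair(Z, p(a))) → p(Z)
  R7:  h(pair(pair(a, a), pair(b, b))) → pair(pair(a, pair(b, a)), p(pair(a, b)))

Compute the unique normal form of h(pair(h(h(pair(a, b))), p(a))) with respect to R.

p(b)

1. h(pair(h(h(pair(a, b))), p(a)))  →  p(h(h(pair(a, b))))   [R6 at ε]
2. p(h(h(pair(a, b))))  →  p(h(a))   [R5 at 1.1]
3. p(h(a))  →  p(b)   [R4 at 1]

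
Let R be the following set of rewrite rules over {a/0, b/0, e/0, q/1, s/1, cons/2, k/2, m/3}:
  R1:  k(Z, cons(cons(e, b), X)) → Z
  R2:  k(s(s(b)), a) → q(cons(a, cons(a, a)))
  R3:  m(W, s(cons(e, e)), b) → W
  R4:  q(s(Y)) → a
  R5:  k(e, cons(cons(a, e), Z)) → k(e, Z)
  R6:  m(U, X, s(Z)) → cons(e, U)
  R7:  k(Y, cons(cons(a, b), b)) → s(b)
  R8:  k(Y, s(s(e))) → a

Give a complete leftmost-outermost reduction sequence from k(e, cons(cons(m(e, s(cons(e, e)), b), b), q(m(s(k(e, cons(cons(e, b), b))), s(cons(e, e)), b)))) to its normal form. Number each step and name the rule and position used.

1. k(e, cons(cons(m(e, s(cons(e, e)), b), b), q(m(s(k(e, cons(cons(e, b), b))), s(cons(e, e)), b))))  →  k(e, cons(cons(e, b), q(m(s(k(e, cons(cons(e, b), b))), s(cons(e, e)), b))))   [R3 at 2.1.1]
2. k(e, cons(cons(e, b), q(m(s(k(e, cons(cons(e, b), b))), s(cons(e, e)), b))))  →  e   [R1 at ε]

e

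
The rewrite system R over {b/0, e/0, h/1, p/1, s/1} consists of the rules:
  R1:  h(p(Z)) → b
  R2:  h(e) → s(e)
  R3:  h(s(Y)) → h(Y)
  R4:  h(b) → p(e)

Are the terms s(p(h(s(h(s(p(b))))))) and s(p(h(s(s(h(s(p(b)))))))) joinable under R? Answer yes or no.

yes — NF(t₁) = s(p(p(e))), NF(t₂) = s(p(p(e)))

Reduce t₁ = s(p(h(s(h(s(p(b))))))):
1. s(p(h(s(h(s(p(b)))))))  →  s(p(h(h(s(p(b))))))   [R3 at 1.1]
2. s(p(h(h(s(p(b))))))  →  s(p(h(h(p(b)))))   [R3 at 1.1.1]
3. s(p(h(h(p(b)))))  →  s(p(h(b)))   [R1 at 1.1.1]
4. s(p(h(b)))  →  s(p(p(e)))   [R4 at 1.1]

Reduce t₂ = s(p(h(s(s(h(s(p(b)))))))):
1. s(p(h(s(s(h(s(p(b))))))))  →  s(p(h(s(h(s(p(b)))))))   [R3 at 1.1]
2. s(p(h(s(h(s(p(b)))))))  →  s(p(h(h(s(p(b))))))   [R3 at 1.1]
3. s(p(h(h(s(p(b))))))  →  s(p(h(h(p(b)))))   [R3 at 1.1.1]
4. s(p(h(h(p(b)))))  →  s(p(h(b)))   [R1 at 1.1.1]
5. s(p(h(b)))  →  s(p(p(e)))   [R4 at 1.1]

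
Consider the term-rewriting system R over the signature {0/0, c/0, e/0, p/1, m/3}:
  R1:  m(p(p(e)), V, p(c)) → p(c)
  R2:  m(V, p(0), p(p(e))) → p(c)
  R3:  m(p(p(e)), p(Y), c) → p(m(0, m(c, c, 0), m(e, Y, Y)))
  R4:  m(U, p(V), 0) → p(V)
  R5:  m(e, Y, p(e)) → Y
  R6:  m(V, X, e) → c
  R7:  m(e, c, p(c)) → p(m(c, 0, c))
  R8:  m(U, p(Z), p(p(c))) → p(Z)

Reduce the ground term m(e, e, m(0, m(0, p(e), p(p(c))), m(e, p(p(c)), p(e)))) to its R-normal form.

e

1. m(e, e, m(0, m(0, p(e), p(p(c))), m(e, p(p(c)), p(e))))  →  m(e, e, m(0, p(e), m(e, p(p(c)), p(e))))   [R8 at 3.2]
2. m(e, e, m(0, p(e), m(e, p(p(c)), p(e))))  →  m(e, e, m(0, p(e), p(p(c))))   [R5 at 3.3]
3. m(e, e, m(0, p(e), p(p(c))))  →  m(e, e, p(e))   [R8 at 3]
4. m(e, e, p(e))  →  e   [R5 at ε]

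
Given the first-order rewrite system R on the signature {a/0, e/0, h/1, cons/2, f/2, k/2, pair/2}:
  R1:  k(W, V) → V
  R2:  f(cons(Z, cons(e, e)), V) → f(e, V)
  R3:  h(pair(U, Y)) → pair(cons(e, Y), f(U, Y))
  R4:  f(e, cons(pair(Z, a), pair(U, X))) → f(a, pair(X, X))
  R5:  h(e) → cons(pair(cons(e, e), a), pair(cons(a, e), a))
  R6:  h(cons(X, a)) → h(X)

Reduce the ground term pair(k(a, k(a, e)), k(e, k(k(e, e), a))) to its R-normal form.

pair(e, a)

1. pair(k(a, k(a, e)), k(e, k(k(e, e), a)))  →  pair(k(a, e), k(e, k(k(e, e), a)))   [R1 at 1]
2. pair(k(a, e), k(e, k(k(e, e), a)))  →  pair(e, k(e, k(k(e, e), a)))   [R1 at 1]
3. pair(e, k(e, k(k(e, e), a)))  →  pair(e, k(k(e, e), a))   [R1 at 2]
4. pair(e, k(k(e, e), a))  →  pair(e, a)   [R1 at 2]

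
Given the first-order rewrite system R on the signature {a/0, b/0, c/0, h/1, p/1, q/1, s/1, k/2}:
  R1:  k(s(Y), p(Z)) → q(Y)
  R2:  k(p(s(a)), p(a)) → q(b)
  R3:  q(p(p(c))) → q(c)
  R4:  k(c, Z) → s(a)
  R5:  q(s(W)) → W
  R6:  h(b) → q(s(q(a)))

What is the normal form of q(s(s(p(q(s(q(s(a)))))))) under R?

1. q(s(s(p(q(s(q(s(a))))))))  →  s(p(q(s(q(s(a))))))   [R5 at ε]
2. s(p(q(s(q(s(a))))))  →  s(p(q(s(a))))   [R5 at 1.1]
3. s(p(q(s(a))))  →  s(p(a))   [R5 at 1.1]

s(p(a))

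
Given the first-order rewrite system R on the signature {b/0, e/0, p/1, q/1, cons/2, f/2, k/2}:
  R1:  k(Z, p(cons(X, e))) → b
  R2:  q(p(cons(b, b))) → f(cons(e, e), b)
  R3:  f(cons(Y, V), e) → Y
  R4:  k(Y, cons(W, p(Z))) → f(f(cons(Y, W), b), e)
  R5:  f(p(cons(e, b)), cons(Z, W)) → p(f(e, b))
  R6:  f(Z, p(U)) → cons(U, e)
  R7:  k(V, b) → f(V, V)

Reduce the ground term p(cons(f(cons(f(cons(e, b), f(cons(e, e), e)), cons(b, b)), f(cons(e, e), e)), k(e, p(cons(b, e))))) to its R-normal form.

1. p(cons(f(cons(f(cons(e, b), f(cons(e, e), e)), cons(b, b)), f(cons(e, e), e)), k(e, p(cons(b, e)))))  →  p(cons(f(cons(f(cons(e, b), e), cons(b, b)), f(cons(e, e), e)), k(e, p(cons(b, e)))))   [R3 at 1.1.1.1.2]
2. p(cons(f(cons(f(cons(e, b), e), cons(b, b)), f(cons(e, e), e)), k(e, p(cons(b, e)))))  →  p(cons(f(cons(e, cons(b, b)), f(cons(e, e), e)), k(e, p(cons(b, e)))))   [R3 at 1.1.1.1]
3. p(cons(f(cons(e, cons(b, b)), f(cons(e, e), e)), k(e, p(cons(b, e)))))  →  p(cons(f(cons(e, cons(b, b)), e), k(e, p(cons(b, e)))))   [R3 at 1.1.2]
4. p(cons(f(cons(e, cons(b, b)), e), k(e, p(cons(b, e)))))  →  p(cons(e, k(e, p(cons(b, e)))))   [R3 at 1.1]
5. p(cons(e, k(e, p(cons(b, e)))))  →  p(cons(e, b))   [R1 at 1.2]

p(cons(e, b))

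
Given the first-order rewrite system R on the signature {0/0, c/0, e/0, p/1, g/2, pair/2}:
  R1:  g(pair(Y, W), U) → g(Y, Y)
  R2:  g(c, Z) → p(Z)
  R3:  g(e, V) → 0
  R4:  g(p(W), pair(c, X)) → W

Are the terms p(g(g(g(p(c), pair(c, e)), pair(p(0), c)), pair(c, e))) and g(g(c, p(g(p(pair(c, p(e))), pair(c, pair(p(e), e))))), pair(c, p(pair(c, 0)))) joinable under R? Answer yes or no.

Reduce t₁ = p(g(g(g(p(c), pair(c, e)), pair(p(0), c)), pair(c, e))):
1. p(g(g(g(p(c), pair(c, e)), pair(p(0), c)), pair(c, e)))  →  p(g(g(c, pair(p(0), c)), pair(c, e)))   [R4 at 1.1.1]
2. p(g(g(c, pair(p(0), c)), pair(c, e)))  →  p(g(p(pair(p(0), c)), pair(c, e)))   [R2 at 1.1]
3. p(g(p(pair(p(0), c)), pair(c, e)))  →  p(pair(p(0), c))   [R4 at 1]

Reduce t₂ = g(g(c, p(g(p(pair(c, p(e))), pair(c, pair(p(e), e))))), pair(c, p(pair(c, 0)))):
1. g(g(c, p(g(p(pair(c, p(e))), pair(c, pair(p(e), e))))), pair(c, p(pair(c, 0))))  →  g(p(p(g(p(pair(c, p(e))), pair(c, pair(p(e), e))))), pair(c, p(pair(c, 0))))   [R2 at 1]
2. g(p(p(g(p(pair(c, p(e))), pair(c, pair(p(e), e))))), pair(c, p(pair(c, 0))))  →  p(g(p(pair(c, p(e))), pair(c, pair(p(e), e))))   [R4 at ε]
3. p(g(p(pair(c, p(e))), pair(c, pair(p(e), e))))  →  p(pair(c, p(e)))   [R4 at 1]

no — NF(t₁) = p(pair(p(0), c)), NF(t₂) = p(pair(c, p(e)))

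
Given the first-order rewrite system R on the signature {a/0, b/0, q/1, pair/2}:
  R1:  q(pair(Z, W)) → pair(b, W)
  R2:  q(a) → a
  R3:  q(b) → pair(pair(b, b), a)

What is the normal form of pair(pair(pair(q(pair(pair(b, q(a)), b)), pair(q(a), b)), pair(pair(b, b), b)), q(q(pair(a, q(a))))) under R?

1. pair(pair(pair(q(pair(pair(b, q(a)), b)), pair(q(a), b)), pair(pair(b, b), b)), q(q(pair(a, q(a)))))  →  pair(pair(pair(pair(b, b), pair(q(a), b)), pair(pair(b, b), b)), q(q(pair(a, q(a)))))   [R1 at 1.1.1]
2. pair(pair(pair(pair(b, b), pair(q(a), b)), pair(pair(b, b), b)), q(q(pair(a, q(a)))))  →  pair(pair(pair(pair(b, b), pair(a, b)), pair(pair(b, b), b)), q(q(pair(a, q(a)))))   [R2 at 1.1.2.1]
3. pair(pair(pair(pair(b, b), pair(a, b)), pair(pair(b, b), b)), q(q(pair(a, q(a)))))  →  pair(pair(pair(pair(b, b), pair(a, b)), pair(pair(b, b), b)), q(pair(b, q(a))))   [R1 at 2.1]
4. pair(pair(pair(pair(b, b), pair(a, b)), pair(pair(b, b), b)), q(pair(b, q(a))))  →  pair(pair(pair(pair(b, b), pair(a, b)), pair(pair(b, b), b)), pair(b, q(a)))   [R1 at 2]
5. pair(pair(pair(pair(b, b), pair(a, b)), pair(pair(b, b), b)), pair(b, q(a)))  →  pair(pair(pair(pair(b, b), pair(a, b)), pair(pair(b, b), b)), pair(b, a))   [R2 at 2.2]

pair(pair(pair(pair(b, b), pair(a, b)), pair(pair(b, b), b)), pair(b, a))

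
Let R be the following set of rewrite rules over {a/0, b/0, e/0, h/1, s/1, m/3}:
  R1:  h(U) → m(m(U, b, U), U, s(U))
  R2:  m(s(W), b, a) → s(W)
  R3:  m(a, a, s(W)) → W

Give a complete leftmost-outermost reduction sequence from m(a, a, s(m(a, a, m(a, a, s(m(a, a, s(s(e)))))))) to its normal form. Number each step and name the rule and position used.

1. m(a, a, s(m(a, a, m(a, a, s(m(a, a, s(s(e))))))))  →  m(a, a, m(a, a, s(m(a, a, s(s(e))))))   [R3 at ε]
2. m(a, a, m(a, a, s(m(a, a, s(s(e))))))  →  m(a, a, m(a, a, s(s(e))))   [R3 at 3]
3. m(a, a, m(a, a, s(s(e))))  →  m(a, a, s(e))   [R3 at 3]
4. m(a, a, s(e))  →  e   [R3 at ε]

e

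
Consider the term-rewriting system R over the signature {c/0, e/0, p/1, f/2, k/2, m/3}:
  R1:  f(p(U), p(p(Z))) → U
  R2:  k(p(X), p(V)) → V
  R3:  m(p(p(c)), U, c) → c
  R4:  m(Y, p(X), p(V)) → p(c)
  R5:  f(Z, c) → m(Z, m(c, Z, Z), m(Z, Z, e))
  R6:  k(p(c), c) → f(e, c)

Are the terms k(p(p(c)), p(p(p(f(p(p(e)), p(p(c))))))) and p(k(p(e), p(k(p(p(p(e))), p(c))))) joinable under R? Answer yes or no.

Reduce t₁ = k(p(p(c)), p(p(p(f(p(p(e)), p(p(c))))))):
1. k(p(p(c)), p(p(p(f(p(p(e)), p(p(c)))))))  →  p(p(f(p(p(e)), p(p(c)))))   [R2 at ε]
2. p(p(f(p(p(e)), p(p(c)))))  →  p(p(p(e)))   [R1 at 1.1]

Reduce t₂ = p(k(p(e), p(k(p(p(p(e))), p(c))))):
1. p(k(p(e), p(k(p(p(p(e))), p(c)))))  →  p(k(p(p(p(e))), p(c)))   [R2 at 1]
2. p(k(p(p(p(e))), p(c)))  →  p(c)   [R2 at 1]

no — NF(t₁) = p(p(p(e))), NF(t₂) = p(c)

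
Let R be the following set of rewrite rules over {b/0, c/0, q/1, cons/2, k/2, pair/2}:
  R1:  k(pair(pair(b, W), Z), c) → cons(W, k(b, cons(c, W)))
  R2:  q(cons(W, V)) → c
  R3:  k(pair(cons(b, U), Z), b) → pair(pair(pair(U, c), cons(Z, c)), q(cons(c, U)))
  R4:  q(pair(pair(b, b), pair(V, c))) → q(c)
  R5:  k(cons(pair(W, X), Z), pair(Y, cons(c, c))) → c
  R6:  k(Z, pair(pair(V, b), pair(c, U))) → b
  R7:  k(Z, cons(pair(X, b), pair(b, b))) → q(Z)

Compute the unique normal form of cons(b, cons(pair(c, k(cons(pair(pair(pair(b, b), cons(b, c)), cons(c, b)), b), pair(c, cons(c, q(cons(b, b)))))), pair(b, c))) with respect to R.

cons(b, cons(pair(c, c), pair(b, c)))

1. cons(b, cons(pair(c, k(cons(pair(pair(pair(b, b), cons(b, c)), cons(c, b)), b), pair(c, cons(c, q(cons(b, b)))))), pair(b, c)))  →  cons(b, cons(pair(c, k(cons(pair(pair(pair(b, b), cons(b, c)), cons(c, b)), b), pair(c, cons(c, c)))), pair(b, c)))   [R2 at 2.1.2.2.2.2]
2. cons(b, cons(pair(c, k(cons(pair(pair(pair(b, b), cons(b, c)), cons(c, b)), b), pair(c, cons(c, c)))), pair(b, c)))  →  cons(b, cons(pair(c, c), pair(b, c)))   [R5 at 2.1.2]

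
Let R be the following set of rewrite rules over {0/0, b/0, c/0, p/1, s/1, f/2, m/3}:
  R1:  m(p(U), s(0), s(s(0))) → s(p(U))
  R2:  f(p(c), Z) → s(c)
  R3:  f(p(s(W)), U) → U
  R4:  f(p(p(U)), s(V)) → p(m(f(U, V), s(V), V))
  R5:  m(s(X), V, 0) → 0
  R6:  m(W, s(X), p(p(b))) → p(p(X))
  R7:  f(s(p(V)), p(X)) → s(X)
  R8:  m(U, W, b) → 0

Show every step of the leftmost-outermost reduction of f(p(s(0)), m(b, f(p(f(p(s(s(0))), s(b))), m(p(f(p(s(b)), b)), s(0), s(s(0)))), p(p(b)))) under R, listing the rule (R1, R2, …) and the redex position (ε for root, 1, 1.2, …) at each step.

1. f(p(s(0)), m(b, f(p(f(p(s(s(0))), s(b))), m(p(f(p(s(b)), b)), s(0), s(s(0)))), p(p(b))))  →  m(b, f(p(f(p(s(s(0))), s(b))), m(p(f(p(s(b)), b)), s(0), s(s(0)))), p(p(b)))   [R3 at ε]
2. m(b, f(p(f(p(s(s(0))), s(b))), m(p(f(p(s(b)), b)), s(0), s(s(0)))), p(p(b)))  →  m(b, f(p(s(b)), m(p(f(p(s(b)), b)), s(0), s(s(0)))), p(p(b)))   [R3 at 2.1.1]
3. m(b, f(p(s(b)), m(p(f(p(s(b)), b)), s(0), s(s(0)))), p(p(b)))  →  m(b, m(p(f(p(s(b)), b)), s(0), s(s(0))), p(p(b)))   [R3 at 2]
4. m(b, m(p(f(p(s(b)), b)), s(0), s(s(0))), p(p(b)))  →  m(b, s(p(f(p(s(b)), b))), p(p(b)))   [R1 at 2]
5. m(b, s(p(f(p(s(b)), b))), p(p(b)))  →  p(p(p(f(p(s(b)), b))))   [R6 at ε]
6. p(p(p(f(p(s(b)), b))))  →  p(p(p(b)))   [R3 at 1.1.1]

p(p(p(b)))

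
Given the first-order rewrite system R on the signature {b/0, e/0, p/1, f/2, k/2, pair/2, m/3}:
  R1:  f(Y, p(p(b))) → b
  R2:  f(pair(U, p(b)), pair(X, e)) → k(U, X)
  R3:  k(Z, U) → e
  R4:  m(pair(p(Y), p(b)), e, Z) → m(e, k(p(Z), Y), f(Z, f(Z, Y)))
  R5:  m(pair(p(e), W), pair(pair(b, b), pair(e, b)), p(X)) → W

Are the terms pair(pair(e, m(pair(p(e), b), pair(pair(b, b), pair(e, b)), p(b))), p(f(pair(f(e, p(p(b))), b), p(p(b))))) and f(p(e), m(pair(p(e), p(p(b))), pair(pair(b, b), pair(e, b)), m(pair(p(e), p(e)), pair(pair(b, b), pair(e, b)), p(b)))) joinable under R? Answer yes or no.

Reduce t₁ = pair(pair(e, m(pair(p(e), b), pair(pair(b, b), pair(e, b)), p(b))), p(f(pair(f(e, p(p(b))), b), p(p(b))))):
1. pair(pair(e, m(pair(p(e), b), pair(pair(b, b), pair(e, b)), p(b))), p(f(pair(f(e, p(p(b))), b), p(p(b)))))  →  pair(pair(e, b), p(f(pair(f(e, p(p(b))), b), p(p(b)))))   [R5 at 1.2]
2. pair(pair(e, b), p(f(pair(f(e, p(p(b))), b), p(p(b)))))  →  pair(pair(e, b), p(b))   [R1 at 2.1]

Reduce t₂ = f(p(e), m(pair(p(e), p(p(b))), pair(pair(b, b), pair(e, b)), m(pair(p(e), p(e)), pair(pair(b, b), pair(e, b)), p(b)))):
1. f(p(e), m(pair(p(e), p(p(b))), pair(pair(b, b), pair(e, b)), m(pair(p(e), p(e)), pair(pair(b, b), pair(e, b)), p(b))))  →  f(p(e), m(pair(p(e), p(p(b))), pair(pair(b, b), pair(e, b)), p(e)))   [R5 at 2.3]
2. f(p(e), m(pair(p(e), p(p(b))), pair(pair(b, b), pair(e, b)), p(e)))  →  f(p(e), p(p(b)))   [R5 at 2]
3. f(p(e), p(p(b)))  →  b   [R1 at ε]

no — NF(t₁) = pair(pair(e, b), p(b)), NF(t₂) = b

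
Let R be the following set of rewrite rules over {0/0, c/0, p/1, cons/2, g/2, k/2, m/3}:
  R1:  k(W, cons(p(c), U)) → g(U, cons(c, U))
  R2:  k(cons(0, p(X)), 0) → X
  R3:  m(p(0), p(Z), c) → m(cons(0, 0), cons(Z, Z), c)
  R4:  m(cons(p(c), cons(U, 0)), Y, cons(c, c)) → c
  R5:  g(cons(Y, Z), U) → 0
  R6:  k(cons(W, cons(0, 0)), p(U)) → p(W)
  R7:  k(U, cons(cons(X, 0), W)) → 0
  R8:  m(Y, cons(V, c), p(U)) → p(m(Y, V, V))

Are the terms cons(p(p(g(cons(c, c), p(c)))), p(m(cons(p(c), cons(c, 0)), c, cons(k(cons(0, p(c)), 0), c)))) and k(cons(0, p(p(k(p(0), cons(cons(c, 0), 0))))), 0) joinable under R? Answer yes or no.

no — NF(t₁) = cons(p(p(0)), p(c)), NF(t₂) = p(0)

Reduce t₁ = cons(p(p(g(cons(c, c), p(c)))), p(m(cons(p(c), cons(c, 0)), c, cons(k(cons(0, p(c)), 0), c)))):
1. cons(p(p(g(cons(c, c), p(c)))), p(m(cons(p(c), cons(c, 0)), c, cons(k(cons(0, p(c)), 0), c))))  →  cons(p(p(0)), p(m(cons(p(c), cons(c, 0)), c, cons(k(cons(0, p(c)), 0), c))))   [R5 at 1.1.1]
2. cons(p(p(0)), p(m(cons(p(c), cons(c, 0)), c, cons(k(cons(0, p(c)), 0), c))))  →  cons(p(p(0)), p(m(cons(p(c), cons(c, 0)), c, cons(c, c))))   [R2 at 2.1.3.1]
3. cons(p(p(0)), p(m(cons(p(c), cons(c, 0)), c, cons(c, c))))  →  cons(p(p(0)), p(c))   [R4 at 2.1]

Reduce t₂ = k(cons(0, p(p(k(p(0), cons(cons(c, 0), 0))))), 0):
1. k(cons(0, p(p(k(p(0), cons(cons(c, 0), 0))))), 0)  →  p(k(p(0), cons(cons(c, 0), 0)))   [R2 at ε]
2. p(k(p(0), cons(cons(c, 0), 0)))  →  p(0)   [R7 at 1]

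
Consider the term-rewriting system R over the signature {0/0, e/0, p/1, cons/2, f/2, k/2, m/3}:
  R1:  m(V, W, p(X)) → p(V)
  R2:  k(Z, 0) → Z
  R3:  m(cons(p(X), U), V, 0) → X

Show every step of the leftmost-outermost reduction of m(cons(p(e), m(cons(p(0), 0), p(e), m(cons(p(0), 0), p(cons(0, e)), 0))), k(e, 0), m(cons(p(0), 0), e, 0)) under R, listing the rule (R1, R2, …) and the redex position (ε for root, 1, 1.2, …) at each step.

1. m(cons(p(e), m(cons(p(0), 0), p(e), m(cons(p(0), 0), p(cons(0, e)), 0))), k(e, 0), m(cons(p(0), 0), e, 0))  →  m(cons(p(e), m(cons(p(0), 0), p(e), 0)), k(e, 0), m(cons(p(0), 0), e, 0))   [R3 at 1.2.3]
2. m(cons(p(e), m(cons(p(0), 0), p(e), 0)), k(e, 0), m(cons(p(0), 0), e, 0))  →  m(cons(p(e), 0), k(e, 0), m(cons(p(0), 0), e, 0))   [R3 at 1.2]
3. m(cons(p(e), 0), k(e, 0), m(cons(p(0), 0), e, 0))  →  m(cons(p(e), 0), e, m(cons(p(0), 0), e, 0))   [R2 at 2]
4. m(cons(p(e), 0), e, m(cons(p(0), 0), e, 0))  →  m(cons(p(e), 0), e, 0)   [R3 at 3]
5. m(cons(p(e), 0), e, 0)  →  e   [R3 at ε]

e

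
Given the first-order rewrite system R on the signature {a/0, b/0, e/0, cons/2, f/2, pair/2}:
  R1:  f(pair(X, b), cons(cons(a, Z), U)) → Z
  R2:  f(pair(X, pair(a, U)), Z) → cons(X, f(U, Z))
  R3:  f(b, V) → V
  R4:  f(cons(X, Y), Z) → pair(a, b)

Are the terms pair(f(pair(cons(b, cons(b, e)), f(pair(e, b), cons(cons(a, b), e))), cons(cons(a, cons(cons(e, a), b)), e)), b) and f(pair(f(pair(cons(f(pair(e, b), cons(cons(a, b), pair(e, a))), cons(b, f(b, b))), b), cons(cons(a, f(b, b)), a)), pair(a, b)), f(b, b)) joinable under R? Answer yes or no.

no — NF(t₁) = pair(cons(cons(e, a), b), b), NF(t₂) = cons(b, b)

Reduce t₁ = pair(f(pair(cons(b, cons(b, e)), f(pair(e, b), cons(cons(a, b), e))), cons(cons(a, cons(cons(e, a), b)), e)), b):
1. pair(f(pair(cons(b, cons(b, e)), f(pair(e, b), cons(cons(a, b), e))), cons(cons(a, cons(cons(e, a), b)), e)), b)  →  pair(f(pair(cons(b, cons(b, e)), b), cons(cons(a, cons(cons(e, a), b)), e)), b)   [R1 at 1.1.2]
2. pair(f(pair(cons(b, cons(b, e)), b), cons(cons(a, cons(cons(e, a), b)), e)), b)  →  pair(cons(cons(e, a), b), b)   [R1 at 1]

Reduce t₂ = f(pair(f(pair(cons(f(pair(e, b), cons(cons(a, b), pair(e, a))), cons(b, f(b, b))), b), cons(cons(a, f(b, b)), a)), pair(a, b)), f(b, b)):
1. f(pair(f(pair(cons(f(pair(e, b), cons(cons(a, b), pair(e, a))), cons(b, f(b, b))), b), cons(cons(a, f(b, b)), a)), pair(a, b)), f(b, b))  →  cons(f(pair(cons(f(pair(e, b), cons(cons(a, b), pair(e, a))), cons(b, f(b, b))), b), cons(cons(a, f(b, b)), a)), f(b, f(b, b)))   [R2 at ε]
2. cons(f(pair(cons(f(pair(e, b), cons(cons(a, b), pair(e, a))), cons(b, f(b, b))), b), cons(cons(a, f(b, b)), a)), f(b, f(b, b)))  →  cons(f(b, b), f(b, f(b, b)))   [R1 at 1]
3. cons(f(b, b), f(b, f(b, b)))  →  cons(b, f(b, f(b, b)))   [R3 at 1]
4. cons(b, f(b, f(b, b)))  →  cons(b, f(b, b))   [R3 at 2]
5. cons(b, f(b, b))  →  cons(b, b)   [R3 at 2]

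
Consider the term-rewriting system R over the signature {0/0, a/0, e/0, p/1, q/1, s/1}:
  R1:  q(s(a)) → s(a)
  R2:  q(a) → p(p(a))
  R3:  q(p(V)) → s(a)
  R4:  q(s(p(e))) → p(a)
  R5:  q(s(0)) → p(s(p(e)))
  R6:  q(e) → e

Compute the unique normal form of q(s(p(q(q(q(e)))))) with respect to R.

p(a)

1. q(s(p(q(q(q(e))))))  →  q(s(p(q(q(e)))))   [R6 at 1.1.1.1.1]
2. q(s(p(q(q(e)))))  →  q(s(p(q(e))))   [R6 at 1.1.1.1]
3. q(s(p(q(e))))  →  q(s(p(e)))   [R6 at 1.1.1]
4. q(s(p(e)))  →  p(a)   [R4 at ε]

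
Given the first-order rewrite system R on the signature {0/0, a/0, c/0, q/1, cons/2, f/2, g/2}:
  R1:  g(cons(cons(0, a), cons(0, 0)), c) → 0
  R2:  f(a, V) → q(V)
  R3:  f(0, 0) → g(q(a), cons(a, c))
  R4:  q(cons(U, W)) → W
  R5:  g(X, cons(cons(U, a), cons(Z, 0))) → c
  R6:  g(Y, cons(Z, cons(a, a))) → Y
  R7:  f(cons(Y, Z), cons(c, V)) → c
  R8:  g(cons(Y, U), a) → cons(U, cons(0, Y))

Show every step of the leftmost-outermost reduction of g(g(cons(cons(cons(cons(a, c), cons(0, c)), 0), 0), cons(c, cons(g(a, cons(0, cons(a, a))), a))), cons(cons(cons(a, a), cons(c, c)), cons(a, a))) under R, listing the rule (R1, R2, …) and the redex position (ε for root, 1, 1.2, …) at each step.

1. g(g(cons(cons(cons(cons(a, c), cons(0, c)), 0), 0), cons(c, cons(g(a, cons(0, cons(a, a))), a))), cons(cons(cons(a, a), cons(c, c)), cons(a, a)))  →  g(cons(cons(cons(cons(a, c), cons(0, c)), 0), 0), cons(c, cons(g(a, cons(0, cons(a, a))), a)))   [R6 at ε]
2. g(cons(cons(cons(cons(a, c), cons(0, c)), 0), 0), cons(c, cons(g(a, cons(0, cons(a, a))), a)))  →  g(cons(cons(cons(cons(a, c), cons(0, c)), 0), 0), cons(c, cons(a, a)))   [R6 at 2.2.1]
3. g(cons(cons(cons(cons(a, c), cons(0, c)), 0), 0), cons(c, cons(a, a)))  →  cons(cons(cons(cons(a, c), cons(0, c)), 0), 0)   [R6 at ε]

cons(cons(cons(cons(a, c), cons(0, c)), 0), 0)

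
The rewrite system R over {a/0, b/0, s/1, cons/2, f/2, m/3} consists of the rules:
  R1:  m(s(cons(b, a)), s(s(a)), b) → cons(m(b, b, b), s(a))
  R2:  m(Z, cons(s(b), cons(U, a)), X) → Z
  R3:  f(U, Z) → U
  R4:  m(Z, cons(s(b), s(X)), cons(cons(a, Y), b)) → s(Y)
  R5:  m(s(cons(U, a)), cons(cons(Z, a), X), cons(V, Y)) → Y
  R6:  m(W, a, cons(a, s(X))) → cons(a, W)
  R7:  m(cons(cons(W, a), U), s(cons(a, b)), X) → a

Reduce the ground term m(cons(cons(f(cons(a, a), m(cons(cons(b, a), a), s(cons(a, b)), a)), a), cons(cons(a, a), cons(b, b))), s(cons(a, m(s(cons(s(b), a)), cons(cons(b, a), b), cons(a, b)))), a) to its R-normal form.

1. m(cons(cons(f(cons(a, a), m(cons(cons(b, a), a), s(cons(a, b)), a)), a), cons(cons(a, a), cons(b, b))), s(cons(a, m(s(cons(s(b), a)), cons(cons(b, a), b), cons(a, b)))), a)  →  m(cons(cons(cons(a, a), a), cons(cons(a, a), cons(b, b))), s(cons(a, m(s(cons(s(b), a)), cons(cons(b, a), b), cons(a, b)))), a)   [R3 at 1.1.1]
2. m(cons(cons(cons(a, a), a), cons(cons(a, a), cons(b, b))), s(cons(a, m(s(cons(s(b), a)), cons(cons(b, a), b), cons(a, b)))), a)  →  m(cons(cons(cons(a, a), a), cons(cons(a, a), cons(b, b))), s(cons(a, b)), a)   [R5 at 2.1.2]
3. m(cons(cons(cons(a, a), a), cons(cons(a, a), cons(b, b))), s(cons(a, b)), a)  →  a   [R7 at ε]

a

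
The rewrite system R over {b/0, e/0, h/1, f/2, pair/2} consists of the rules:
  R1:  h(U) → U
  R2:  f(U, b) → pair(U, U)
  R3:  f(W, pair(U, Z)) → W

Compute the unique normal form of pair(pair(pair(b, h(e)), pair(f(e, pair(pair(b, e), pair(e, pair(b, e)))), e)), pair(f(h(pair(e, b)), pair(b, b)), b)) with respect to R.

pair(pair(pair(b, e), pair(e, e)), pair(pair(e, b), b))

1. pair(pair(pair(b, h(e)), pair(f(e, pair(pair(b, e), pair(e, pair(b, e)))), e)), pair(f(h(pair(e, b)), pair(b, b)), b))  →  pair(pair(pair(b, e), pair(f(e, pair(pair(b, e), pair(e, pair(b, e)))), e)), pair(f(h(pair(e, b)), pair(b, b)), b))   [R1 at 1.1.2]
2. pair(pair(pair(b, e), pair(f(e, pair(pair(b, e), pair(e, pair(b, e)))), e)), pair(f(h(pair(e, b)), pair(b, b)), b))  →  pair(pair(pair(b, e), pair(e, e)), pair(f(h(pair(e, b)), pair(b, b)), b))   [R3 at 1.2.1]
3. pair(pair(pair(b, e), pair(e, e)), pair(f(h(pair(e, b)), pair(b, b)), b))  →  pair(pair(pair(b, e), pair(e, e)), pair(h(pair(e, b)), b))   [R3 at 2.1]
4. pair(pair(pair(b, e), pair(e, e)), pair(h(pair(e, b)), b))  →  pair(pair(pair(b, e), pair(e, e)), pair(pair(e, b), b))   [R1 at 2.1]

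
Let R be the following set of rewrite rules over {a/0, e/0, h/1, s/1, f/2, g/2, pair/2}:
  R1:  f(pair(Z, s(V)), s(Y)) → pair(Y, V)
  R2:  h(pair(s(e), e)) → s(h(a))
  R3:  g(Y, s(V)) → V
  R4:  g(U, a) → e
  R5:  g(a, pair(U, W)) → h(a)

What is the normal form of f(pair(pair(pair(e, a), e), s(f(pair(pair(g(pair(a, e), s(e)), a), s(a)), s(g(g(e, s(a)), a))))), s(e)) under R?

pair(e, pair(e, a))

1. f(pair(pair(pair(e, a), e), s(f(pair(pair(g(pair(a, e), s(e)), a), s(a)), s(g(g(e, s(a)), a))))), s(e))  →  pair(e, f(pair(pair(g(pair(a, e), s(e)), a), s(a)), s(g(g(e, s(a)), a))))   [R1 at ε]
2. pair(e, f(pair(pair(g(pair(a, e), s(e)), a), s(a)), s(g(g(e, s(a)), a))))  →  pair(e, pair(g(g(e, s(a)), a), a))   [R1 at 2]
3. pair(e, pair(g(g(e, s(a)), a), a))  →  pair(e, pair(e, a))   [R4 at 2.1]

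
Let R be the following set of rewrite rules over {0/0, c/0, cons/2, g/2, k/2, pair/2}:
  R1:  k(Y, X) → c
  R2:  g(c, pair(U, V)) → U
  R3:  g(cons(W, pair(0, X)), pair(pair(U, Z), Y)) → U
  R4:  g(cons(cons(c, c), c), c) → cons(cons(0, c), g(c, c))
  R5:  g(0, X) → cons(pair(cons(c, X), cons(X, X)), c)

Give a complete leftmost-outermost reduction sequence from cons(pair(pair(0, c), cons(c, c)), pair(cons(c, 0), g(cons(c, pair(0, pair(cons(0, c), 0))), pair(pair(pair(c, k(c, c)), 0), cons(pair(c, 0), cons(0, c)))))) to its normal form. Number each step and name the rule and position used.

1. cons(pair(pair(0, c), cons(c, c)), pair(cons(c, 0), g(cons(c, pair(0, pair(cons(0, c), 0))), pair(pair(pair(c, k(c, c)), 0), cons(pair(c, 0), cons(0, c))))))  →  cons(pair(pair(0, c), cons(c, c)), pair(cons(c, 0), pair(c, k(c, c))))   [R3 at 2.2]
2. cons(pair(pair(0, c), cons(c, c)), pair(cons(c, 0), pair(c, k(c, c))))  →  cons(pair(pair(0, c), cons(c, c)), pair(cons(c, 0), pair(c, c)))   [R1 at 2.2.2]

cons(pair(pair(0, c), cons(c, c)), pair(cons(c, 0), pair(c, c)))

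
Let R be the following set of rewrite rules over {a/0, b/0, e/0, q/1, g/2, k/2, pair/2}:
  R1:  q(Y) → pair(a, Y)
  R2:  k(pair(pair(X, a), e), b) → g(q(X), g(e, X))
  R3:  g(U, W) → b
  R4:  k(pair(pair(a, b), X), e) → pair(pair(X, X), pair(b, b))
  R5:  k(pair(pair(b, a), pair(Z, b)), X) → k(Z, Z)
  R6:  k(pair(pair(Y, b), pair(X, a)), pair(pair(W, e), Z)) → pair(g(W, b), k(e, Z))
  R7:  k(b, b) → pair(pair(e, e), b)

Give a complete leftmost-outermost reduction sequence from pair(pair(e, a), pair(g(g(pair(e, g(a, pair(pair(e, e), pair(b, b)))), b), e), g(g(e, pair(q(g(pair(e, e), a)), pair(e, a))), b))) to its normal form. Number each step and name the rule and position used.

1. pair(pair(e, a), pair(g(g(pair(e, g(a, pair(pair(e, e), pair(b, b)))), b), e), g(g(e, pair(q(g(pair(e, e), a)), pair(e, a))), b)))  →  pair(pair(e, a), pair(b, g(g(e, pair(q(g(pair(e, e), a)), pair(e, a))), b)))   [R3 at 2.1]
2. pair(pair(e, a), pair(b, g(g(e, pair(q(g(pair(e, e), a)), pair(e, a))), b)))  →  pair(pair(e, a), pair(b, b))   [R3 at 2.2]

pair(pair(e, a), pair(b, b))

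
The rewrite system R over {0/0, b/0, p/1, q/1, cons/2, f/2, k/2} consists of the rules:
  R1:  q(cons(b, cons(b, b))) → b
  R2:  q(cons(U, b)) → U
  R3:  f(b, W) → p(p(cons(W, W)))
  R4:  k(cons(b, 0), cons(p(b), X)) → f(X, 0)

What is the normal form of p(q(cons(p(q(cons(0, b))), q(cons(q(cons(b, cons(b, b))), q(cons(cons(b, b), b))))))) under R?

p(p(0))

1. p(q(cons(p(q(cons(0, b))), q(cons(q(cons(b, cons(b, b))), q(cons(cons(b, b), b)))))))  →  p(q(cons(p(0), q(cons(q(cons(b, cons(b, b))), q(cons(cons(b, b), b)))))))   [R2 at 1.1.1.1]
2. p(q(cons(p(0), q(cons(q(cons(b, cons(b, b))), q(cons(cons(b, b), b)))))))  →  p(q(cons(p(0), q(cons(b, q(cons(cons(b, b), b)))))))   [R1 at 1.1.2.1.1]
3. p(q(cons(p(0), q(cons(b, q(cons(cons(b, b), b)))))))  →  p(q(cons(p(0), q(cons(b, cons(b, b))))))   [R2 at 1.1.2.1.2]
4. p(q(cons(p(0), q(cons(b, cons(b, b))))))  →  p(q(cons(p(0), b)))   [R1 at 1.1.2]
5. p(q(cons(p(0), b)))  →  p(p(0))   [R2 at 1]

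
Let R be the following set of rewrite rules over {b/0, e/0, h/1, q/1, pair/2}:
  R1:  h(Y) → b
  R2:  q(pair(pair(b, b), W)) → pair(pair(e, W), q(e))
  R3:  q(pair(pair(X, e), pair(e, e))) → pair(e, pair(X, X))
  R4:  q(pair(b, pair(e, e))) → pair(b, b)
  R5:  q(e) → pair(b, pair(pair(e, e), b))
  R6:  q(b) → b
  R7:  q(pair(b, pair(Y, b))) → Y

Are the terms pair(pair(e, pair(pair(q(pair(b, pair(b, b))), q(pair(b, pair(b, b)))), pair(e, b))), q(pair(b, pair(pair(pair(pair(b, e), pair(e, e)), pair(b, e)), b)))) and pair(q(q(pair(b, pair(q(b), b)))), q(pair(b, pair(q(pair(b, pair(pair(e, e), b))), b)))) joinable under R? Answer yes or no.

Reduce t₁ = pair(pair(e, pair(pair(q(pair(b, pair(b, b))), q(pair(b, pair(b, b)))), pair(e, b))), q(pair(b, pair(pair(pair(pair(b, e), pair(e, e)), pair(b, e)), b)))):
1. pair(pair(e, pair(pair(q(pair(b, pair(b, b))), q(pair(b, pair(b, b)))), pair(e, b))), q(pair(b, pair(pair(pair(pair(b, e), pair(e, e)), pair(b, e)), b))))  →  pair(pair(e, pair(pair(b, q(pair(b, pair(b, b)))), pair(e, b))), q(pair(b, pair(pair(pair(pair(b, e), pair(e, e)), pair(b, e)), b))))   [R7 at 1.2.1.1]
2. pair(pair(e, pair(pair(b, q(pair(b, pair(b, b)))), pair(e, b))), q(pair(b, pair(pair(pair(pair(b, e), pair(e, e)), pair(b, e)), b))))  →  pair(pair(e, pair(pair(b, b), pair(e, b))), q(pair(b, pair(pair(pair(pair(b, e), pair(e, e)), pair(b, e)), b))))   [R7 at 1.2.1.2]
3. pair(pair(e, pair(pair(b, b), pair(e, b))), q(pair(b, pair(pair(pair(pair(b, e), pair(e, e)), pair(b, e)), b))))  →  pair(pair(e, pair(pair(b, b), pair(e, b))), pair(pair(pair(b, e), pair(e, e)), pair(b, e)))   [R7 at 2]

Reduce t₂ = pair(q(q(pair(b, pair(q(b), b)))), q(pair(b, pair(q(pair(b, pair(pair(e, e), b))), b)))):
1. pair(q(q(pair(b, pair(q(b), b)))), q(pair(b, pair(q(pair(b, pair(pair(e, e), b))), b))))  →  pair(q(q(b)), q(pair(b, pair(q(pair(b, pair(pair(e, e), b))), b))))   [R7 at 1.1]
2. pair(q(q(b)), q(pair(b, pair(q(pair(b, pair(pair(e, e), b))), b))))  →  pair(q(b), q(pair(b, pair(q(pair(b, pair(pair(e, e), b))), b))))   [R6 at 1.1]
3. pair(q(b), q(pair(b, pair(q(pair(b, pair(pair(e, e), b))), b))))  →  pair(b, q(pair(b, pair(q(pair(b, pair(pair(e, e), b))), b))))   [R6 at 1]
4. pair(b, q(pair(b, pair(q(pair(b, pair(pair(e, e), b))), b))))  →  pair(b, q(pair(b, pair(pair(e, e), b))))   [R7 at 2]
5. pair(b, q(pair(b, pair(pair(e, e), b))))  →  pair(b, pair(e, e))   [R7 at 2]

no — NF(t₁) = pair(pair(e, pair(pair(b, b), pair(e, b))), pair(pair(pair(b, e), pair(e, e)), pair(b, e))), NF(t₂) = pair(b, pair(e, e))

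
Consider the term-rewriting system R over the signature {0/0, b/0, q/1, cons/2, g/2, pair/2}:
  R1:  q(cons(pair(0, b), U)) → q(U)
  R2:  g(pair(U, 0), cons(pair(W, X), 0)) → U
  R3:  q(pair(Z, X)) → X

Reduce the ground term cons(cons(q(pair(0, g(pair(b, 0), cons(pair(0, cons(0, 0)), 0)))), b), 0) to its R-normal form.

1. cons(cons(q(pair(0, g(pair(b, 0), cons(pair(0, cons(0, 0)), 0)))), b), 0)  →  cons(cons(g(pair(b, 0), cons(pair(0, cons(0, 0)), 0)), b), 0)   [R3 at 1.1]
2. cons(cons(g(pair(b, 0), cons(pair(0, cons(0, 0)), 0)), b), 0)  →  cons(cons(b, b), 0)   [R2 at 1.1]

cons(cons(b, b), 0)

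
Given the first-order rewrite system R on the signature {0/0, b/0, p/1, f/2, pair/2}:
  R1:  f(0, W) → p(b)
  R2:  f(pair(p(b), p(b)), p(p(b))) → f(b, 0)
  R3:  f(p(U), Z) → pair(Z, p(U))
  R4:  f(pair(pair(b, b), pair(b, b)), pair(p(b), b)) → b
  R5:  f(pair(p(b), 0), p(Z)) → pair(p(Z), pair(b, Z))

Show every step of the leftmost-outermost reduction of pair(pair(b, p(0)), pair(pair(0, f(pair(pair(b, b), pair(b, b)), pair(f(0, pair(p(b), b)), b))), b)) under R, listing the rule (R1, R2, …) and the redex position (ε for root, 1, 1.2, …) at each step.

1. pair(pair(b, p(0)), pair(pair(0, f(pair(pair(b, b), pair(b, b)), pair(f(0, pair(p(b), b)), b))), b))  →  pair(pair(b, p(0)), pair(pair(0, f(pair(pair(b, b), pair(b, b)), pair(p(b), b))), b))   [R1 at 2.1.2.2.1]
2. pair(pair(b, p(0)), pair(pair(0, f(pair(pair(b, b), pair(b, b)), pair(p(b), b))), b))  →  pair(pair(b, p(0)), pair(pair(0, b), b))   [R4 at 2.1.2]

pair(pair(b, p(0)), pair(pair(0, b), b))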